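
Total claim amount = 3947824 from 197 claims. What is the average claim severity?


severity = total / number
= 3947824 / 197
= 20039.7157


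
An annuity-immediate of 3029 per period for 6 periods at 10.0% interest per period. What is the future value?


FV = PMT * ((1+i)^n - 1) / i
= 3029 * ((1.1)^6 - 1) / 0.1
= 3029 * (1.771561 - 1) / 0.1
= 23370.5827


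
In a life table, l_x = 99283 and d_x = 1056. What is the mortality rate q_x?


q_x = d_x / l_x
= 1056 / 99283
= 0.0106


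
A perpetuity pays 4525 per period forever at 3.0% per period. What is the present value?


PV = PMT / i
= 4525 / 0.03
= 150833.3333


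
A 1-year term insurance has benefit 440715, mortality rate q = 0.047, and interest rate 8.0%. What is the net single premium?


NSP = benefit * q * v
v = 1/(1+i) = 0.925926
NSP = 440715 * 0.047 * 0.925926
= 19179.2639


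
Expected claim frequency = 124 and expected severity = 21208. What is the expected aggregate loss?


E[S] = E[N] * E[X]
= 124 * 21208
= 2.6298e+06


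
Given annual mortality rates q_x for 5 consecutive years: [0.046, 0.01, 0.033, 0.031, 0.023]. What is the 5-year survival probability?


p_k = 1 - q_k for each year
Survival = product of (1 - q_k)
= 0.954 * 0.99 * 0.967 * 0.969 * 0.977
= 0.8646


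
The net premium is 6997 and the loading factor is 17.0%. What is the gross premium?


Gross = net * (1 + loading)
= 6997 * (1 + 0.17)
= 6997 * 1.17
= 8186.49


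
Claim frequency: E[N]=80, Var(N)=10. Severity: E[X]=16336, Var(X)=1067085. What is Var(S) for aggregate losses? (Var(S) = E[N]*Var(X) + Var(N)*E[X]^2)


Var(S) = E[N]*Var(X) + Var(N)*E[X]^2
= 80*1067085 + 10*16336^2
= 85366800 + 2668648960
= 2.7540e+09


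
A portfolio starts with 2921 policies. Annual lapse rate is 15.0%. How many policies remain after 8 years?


remaining = initial * (1 - lapse)^years
= 2921 * (1 - 0.15)^8
= 2921 * 0.272491
= 795.9448


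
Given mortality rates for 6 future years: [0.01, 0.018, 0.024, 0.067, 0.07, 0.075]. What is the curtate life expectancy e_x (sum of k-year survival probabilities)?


e_x = sum_{k=1}^{n} k_p_x
k_p_x values:
  1_p_x = 0.99
  2_p_x = 0.97218
  3_p_x = 0.948848
  4_p_x = 0.885275
  5_p_x = 0.823306
  6_p_x = 0.761558
e_x = 5.3812


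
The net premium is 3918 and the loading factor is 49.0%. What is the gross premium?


Gross = net * (1 + loading)
= 3918 * (1 + 0.49)
= 3918 * 1.49
= 5837.82


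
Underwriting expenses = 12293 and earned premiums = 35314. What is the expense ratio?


Expense ratio = expenses / premiums
= 12293 / 35314
= 0.3481


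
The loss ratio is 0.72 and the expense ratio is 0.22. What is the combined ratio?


Combined ratio = loss ratio + expense ratio
= 0.72 + 0.22
= 0.94


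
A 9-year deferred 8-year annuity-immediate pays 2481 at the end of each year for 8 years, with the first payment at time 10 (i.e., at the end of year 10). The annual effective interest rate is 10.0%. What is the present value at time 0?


PV at time 9 of the 8-year annuity-immediate:
a_n = 2481 * (1-(1+0.1)^(-8))/0.1 = 13235.9519
Discount back 9 years to time 0:
PV = 13235.9519 * (1+0.1)^(-9)
= 13235.9519 * 0.424098
= 5613.3357


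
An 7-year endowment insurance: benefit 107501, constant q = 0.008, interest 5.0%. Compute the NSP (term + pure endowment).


Term component = 4866.078
Pure endowment = 7_p_x * v^7 * benefit = 0.945326 * 0.710681 * 107501 = 72221.9343
NSP = 77088.0123


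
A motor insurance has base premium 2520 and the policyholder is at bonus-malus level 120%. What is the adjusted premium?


adjusted = base * BM_level / 100
= 2520 * 120 / 100
= 2520 * 1.2
= 3024.0


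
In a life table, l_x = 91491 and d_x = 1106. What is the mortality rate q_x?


q_x = d_x / l_x
= 1106 / 91491
= 0.0121


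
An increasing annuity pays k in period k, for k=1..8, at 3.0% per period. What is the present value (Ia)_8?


(Ia)_n = sum_{k=1}^{n} k * v^k, v = 1/(1+i)
v = 0.970874
Sum computed term by term:
(Ia)_8 = 30.5003


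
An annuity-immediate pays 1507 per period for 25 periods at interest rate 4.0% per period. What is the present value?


PV = PMT * (1 - (1+i)^(-n)) / i
= 1507 * (1 - (1+0.04)^(-25)) / 0.04
= 1507 * (1 - 0.375117) / 0.04
= 1507 * 15.62208
= 23542.4745


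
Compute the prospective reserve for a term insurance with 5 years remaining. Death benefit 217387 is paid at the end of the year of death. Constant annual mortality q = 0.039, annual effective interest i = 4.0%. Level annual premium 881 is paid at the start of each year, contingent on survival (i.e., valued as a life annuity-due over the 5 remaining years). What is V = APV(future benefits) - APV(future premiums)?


v = 1/(1+i) = 0.961538
APV(future benefits) per unit = sum_{k=0}^{4} k_p_x * q * v^(k+1) = 0.161097
APV(future benefits) = 217387 * 0.161097 = 35020.4581
Life annuity-due factor ä_{x:5} = sum_{k=0}^{4} k_p_x * v^k = 4.295928
APV(future premiums) = 881 * 4.295928 = 3784.7125
V = 35020.4581 - 3784.7125
= 31235.7456


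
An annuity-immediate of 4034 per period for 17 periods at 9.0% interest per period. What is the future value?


FV = PMT * ((1+i)^n - 1) / i
= 4034 * ((1.09)^17 - 1) / 0.09
= 4034 * (4.327633 - 1) / 0.09
= 149151.9242


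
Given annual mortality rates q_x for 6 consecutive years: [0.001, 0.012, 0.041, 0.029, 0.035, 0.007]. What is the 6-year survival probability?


p_k = 1 - q_k for each year
Survival = product of (1 - q_k)
= 0.999 * 0.988 * 0.959 * 0.971 * 0.965 * 0.993
= 0.8807


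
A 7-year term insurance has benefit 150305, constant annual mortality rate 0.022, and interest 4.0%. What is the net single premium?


NSP = benefit * sum_{k=0}^{n-1} k_p_x * q * v^(k+1)
With constant q=0.022, v=0.961538
Sum = 0.124074
NSP = 150305 * 0.124074
= 18648.9261


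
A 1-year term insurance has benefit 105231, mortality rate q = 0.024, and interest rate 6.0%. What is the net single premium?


NSP = benefit * q * v
v = 1/(1+i) = 0.943396
NSP = 105231 * 0.024 * 0.943396
= 2382.5887


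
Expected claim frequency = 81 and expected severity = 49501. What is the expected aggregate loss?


E[S] = E[N] * E[X]
= 81 * 49501
= 4.0096e+06


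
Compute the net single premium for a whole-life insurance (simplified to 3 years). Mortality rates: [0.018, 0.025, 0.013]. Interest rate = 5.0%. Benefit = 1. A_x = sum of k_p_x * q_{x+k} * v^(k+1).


v = 0.952381
Year 0: k_p_x=1.0, q=0.018, term=0.017143
Year 1: k_p_x=0.982, q=0.025, term=0.022268
Year 2: k_p_x=0.95745, q=0.013, term=0.010752
A_x = 0.0502


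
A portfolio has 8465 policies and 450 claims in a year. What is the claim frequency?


frequency = claims / policies
= 450 / 8465
= 0.0532


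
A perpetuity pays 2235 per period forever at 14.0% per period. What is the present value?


PV = PMT / i
= 2235 / 0.14
= 15964.2857


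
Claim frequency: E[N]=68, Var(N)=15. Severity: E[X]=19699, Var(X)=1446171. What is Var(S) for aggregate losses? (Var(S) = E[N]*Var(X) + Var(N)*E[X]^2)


Var(S) = E[N]*Var(X) + Var(N)*E[X]^2
= 68*1446171 + 15*19699^2
= 98339628 + 5820759015
= 5.9191e+09


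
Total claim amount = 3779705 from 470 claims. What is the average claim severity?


severity = total / number
= 3779705 / 470
= 8041.9255


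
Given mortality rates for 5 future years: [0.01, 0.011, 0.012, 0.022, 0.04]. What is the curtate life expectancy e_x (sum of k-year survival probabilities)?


e_x = sum_{k=1}^{n} k_p_x
k_p_x values:
  1_p_x = 0.99
  2_p_x = 0.97911
  3_p_x = 0.967361
  4_p_x = 0.946079
  5_p_x = 0.908236
e_x = 4.7908


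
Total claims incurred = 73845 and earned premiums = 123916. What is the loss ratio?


Loss ratio = claims / premiums
= 73845 / 123916
= 0.5959


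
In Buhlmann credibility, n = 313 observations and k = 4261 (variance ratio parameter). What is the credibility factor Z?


Z = n / (n + k)
= 313 / (313 + 4261)
= 313 / 4574
= 0.0684


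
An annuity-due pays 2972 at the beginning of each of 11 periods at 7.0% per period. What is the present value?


PV_due = PMT * (1-(1+i)^(-n))/i * (1+i)
PV_immediate = 22286.0601
PV_due = 22286.0601 * 1.07
= 23846.0843


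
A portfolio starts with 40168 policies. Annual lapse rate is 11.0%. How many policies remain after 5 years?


remaining = initial * (1 - lapse)^years
= 40168 * (1 - 0.11)^5
= 40168 * 0.558406
= 22430.05


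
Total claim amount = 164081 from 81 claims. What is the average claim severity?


severity = total / number
= 164081 / 81
= 2025.6914


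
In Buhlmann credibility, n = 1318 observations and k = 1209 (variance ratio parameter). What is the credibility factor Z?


Z = n / (n + k)
= 1318 / (1318 + 1209)
= 1318 / 2527
= 0.5216


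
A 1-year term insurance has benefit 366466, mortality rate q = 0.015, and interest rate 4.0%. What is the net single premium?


NSP = benefit * q * v
v = 1/(1+i) = 0.961538
NSP = 366466 * 0.015 * 0.961538
= 5285.5673


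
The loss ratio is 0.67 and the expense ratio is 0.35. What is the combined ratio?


Combined ratio = loss ratio + expense ratio
= 0.67 + 0.35
= 1.02


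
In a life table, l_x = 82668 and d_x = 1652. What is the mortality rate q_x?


q_x = d_x / l_x
= 1652 / 82668
= 0.02


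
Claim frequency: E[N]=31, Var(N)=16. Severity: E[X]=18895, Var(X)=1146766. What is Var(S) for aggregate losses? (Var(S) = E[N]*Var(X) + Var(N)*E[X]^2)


Var(S) = E[N]*Var(X) + Var(N)*E[X]^2
= 31*1146766 + 16*18895^2
= 35549746 + 5712336400
= 5.7479e+09


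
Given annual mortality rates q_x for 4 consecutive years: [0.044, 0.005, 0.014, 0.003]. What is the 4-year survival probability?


p_k = 1 - q_k for each year
Survival = product of (1 - q_k)
= 0.956 * 0.995 * 0.986 * 0.997
= 0.9351


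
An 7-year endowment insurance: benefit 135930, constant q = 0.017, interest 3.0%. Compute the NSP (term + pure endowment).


Term component = 13710.93
Pure endowment = 7_p_x * v^7 * benefit = 0.8869 * 0.813092 * 135930 = 98023.3112
NSP = 111734.2412


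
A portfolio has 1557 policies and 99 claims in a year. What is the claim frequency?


frequency = claims / policies
= 99 / 1557
= 0.0636


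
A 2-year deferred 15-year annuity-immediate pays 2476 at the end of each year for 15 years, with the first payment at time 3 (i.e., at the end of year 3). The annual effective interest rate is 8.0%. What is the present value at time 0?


PV at time 2 of the 15-year annuity-immediate:
a_n = 2476 * (1-(1+0.08)^(-15))/0.08 = 21193.2692
Discount back 2 years to time 0:
PV = 21193.2692 * (1+0.08)^(-2)
= 21193.2692 * 0.857339
= 18169.8124


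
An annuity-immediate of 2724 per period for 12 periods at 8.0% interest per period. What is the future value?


FV = PMT * ((1+i)^n - 1) / i
= 2724 * ((1.08)^12 - 1) / 0.08
= 2724 * (2.51817 - 1) / 0.08
= 51693.6925


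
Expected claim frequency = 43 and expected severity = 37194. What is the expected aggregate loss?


E[S] = E[N] * E[X]
= 43 * 37194
= 1.5993e+06


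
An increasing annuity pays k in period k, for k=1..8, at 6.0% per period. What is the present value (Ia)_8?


(Ia)_n = sum_{k=1}^{n} k * v^k, v = 1/(1+i)
v = 0.943396
Sum computed term by term:
(Ia)_8 = 26.0514


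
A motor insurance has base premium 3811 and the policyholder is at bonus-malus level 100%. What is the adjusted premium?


adjusted = base * BM_level / 100
= 3811 * 100 / 100
= 3811 * 1.0
= 3811.0


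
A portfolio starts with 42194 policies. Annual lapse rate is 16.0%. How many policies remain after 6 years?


remaining = initial * (1 - lapse)^years
= 42194 * (1 - 0.16)^6
= 42194 * 0.351298
= 14822.6691


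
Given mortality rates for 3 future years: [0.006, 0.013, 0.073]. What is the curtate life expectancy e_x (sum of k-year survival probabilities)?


e_x = sum_{k=1}^{n} k_p_x
k_p_x values:
  1_p_x = 0.994
  2_p_x = 0.981078
  3_p_x = 0.909459
e_x = 2.8845


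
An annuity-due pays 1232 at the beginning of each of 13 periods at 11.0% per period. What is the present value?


PV_due = PMT * (1-(1+i)^(-n))/i * (1+i)
PV_immediate = 8315.8403
PV_due = 8315.8403 * 1.11
= 9230.5828


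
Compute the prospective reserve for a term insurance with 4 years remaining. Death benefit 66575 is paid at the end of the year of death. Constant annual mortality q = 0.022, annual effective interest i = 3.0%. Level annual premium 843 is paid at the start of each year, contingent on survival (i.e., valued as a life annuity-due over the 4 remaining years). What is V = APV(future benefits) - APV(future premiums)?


v = 1/(1+i) = 0.970874
APV(future benefits) per unit = sum_{k=0}^{3} k_p_x * q * v^(k+1) = 0.079182
APV(future benefits) = 66575 * 0.079182 = 5271.5367
Life annuity-due factor ä_{x:4} = sum_{k=0}^{3} k_p_x * v^k = 3.707154
APV(future premiums) = 843 * 3.707154 = 3125.1307
V = 5271.5367 - 3125.1307
= 2146.4061


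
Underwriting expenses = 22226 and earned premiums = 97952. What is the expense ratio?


Expense ratio = expenses / premiums
= 22226 / 97952
= 0.2269


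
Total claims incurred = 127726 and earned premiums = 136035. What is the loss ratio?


Loss ratio = claims / premiums
= 127726 / 136035
= 0.9389


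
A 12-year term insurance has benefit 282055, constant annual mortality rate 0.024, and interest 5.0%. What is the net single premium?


NSP = benefit * sum_{k=0}^{n-1} k_p_x * q * v^(k+1)
With constant q=0.024, v=0.952381
Sum = 0.189395
NSP = 282055 * 0.189395
= 53419.8593


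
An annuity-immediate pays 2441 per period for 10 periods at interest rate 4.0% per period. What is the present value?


PV = PMT * (1 - (1+i)^(-n)) / i
= 2441 * (1 - (1+0.04)^(-10)) / 0.04
= 2441 * (1 - 0.675564) / 0.04
= 2441 * 8.110896
= 19798.6966


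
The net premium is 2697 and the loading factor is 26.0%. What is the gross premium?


Gross = net * (1 + loading)
= 2697 * (1 + 0.26)
= 2697 * 1.26
= 3398.22


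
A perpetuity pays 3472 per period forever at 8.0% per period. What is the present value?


PV = PMT / i
= 3472 / 0.08
= 43400.0


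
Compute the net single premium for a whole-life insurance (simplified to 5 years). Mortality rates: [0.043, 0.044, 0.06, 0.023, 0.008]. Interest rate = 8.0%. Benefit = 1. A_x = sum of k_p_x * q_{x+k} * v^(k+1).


v = 0.925926
Year 0: k_p_x=1.0, q=0.043, term=0.039815
Year 1: k_p_x=0.957, q=0.044, term=0.036101
Year 2: k_p_x=0.914892, q=0.06, term=0.043576
Year 3: k_p_x=0.859998, q=0.023, term=0.014539
Year 4: k_p_x=0.840219, q=0.008, term=0.004575
A_x = 0.1386


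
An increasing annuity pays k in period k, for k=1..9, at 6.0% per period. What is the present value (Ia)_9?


(Ia)_n = sum_{k=1}^{n} k * v^k, v = 1/(1+i)
v = 0.943396
Sum computed term by term:
(Ia)_9 = 31.3785


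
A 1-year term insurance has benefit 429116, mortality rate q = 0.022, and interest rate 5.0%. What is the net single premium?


NSP = benefit * q * v
v = 1/(1+i) = 0.952381
NSP = 429116 * 0.022 * 0.952381
= 8991.0019


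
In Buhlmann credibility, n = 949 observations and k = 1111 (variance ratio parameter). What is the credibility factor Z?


Z = n / (n + k)
= 949 / (949 + 1111)
= 949 / 2060
= 0.4607


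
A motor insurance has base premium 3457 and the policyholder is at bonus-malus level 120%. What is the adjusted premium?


adjusted = base * BM_level / 100
= 3457 * 120 / 100
= 3457 * 1.2
= 4148.4


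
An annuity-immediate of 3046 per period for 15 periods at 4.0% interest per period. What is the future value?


FV = PMT * ((1+i)^n - 1) / i
= 3046 * ((1.04)^15 - 1) / 0.04
= 3046 * (1.800944 - 1) / 0.04
= 60991.8479


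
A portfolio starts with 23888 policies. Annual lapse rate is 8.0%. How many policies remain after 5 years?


remaining = initial * (1 - lapse)^years
= 23888 * (1 - 0.08)^5
= 23888 * 0.659082
= 15744.1394


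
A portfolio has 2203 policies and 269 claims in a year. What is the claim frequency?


frequency = claims / policies
= 269 / 2203
= 0.1221


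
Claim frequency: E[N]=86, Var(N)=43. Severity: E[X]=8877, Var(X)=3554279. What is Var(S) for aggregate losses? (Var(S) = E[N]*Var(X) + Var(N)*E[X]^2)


Var(S) = E[N]*Var(X) + Var(N)*E[X]^2
= 86*3554279 + 43*8877^2
= 305667994 + 3388448547
= 3.6941e+09


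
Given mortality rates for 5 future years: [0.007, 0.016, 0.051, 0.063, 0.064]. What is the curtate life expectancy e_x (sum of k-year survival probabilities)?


e_x = sum_{k=1}^{n} k_p_x
k_p_x values:
  1_p_x = 0.993
  2_p_x = 0.977112
  3_p_x = 0.927279
  4_p_x = 0.868861
  5_p_x = 0.813254
e_x = 4.5795


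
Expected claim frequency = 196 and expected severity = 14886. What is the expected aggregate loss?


E[S] = E[N] * E[X]
= 196 * 14886
= 2.9177e+06


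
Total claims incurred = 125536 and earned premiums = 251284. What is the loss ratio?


Loss ratio = claims / premiums
= 125536 / 251284
= 0.4996


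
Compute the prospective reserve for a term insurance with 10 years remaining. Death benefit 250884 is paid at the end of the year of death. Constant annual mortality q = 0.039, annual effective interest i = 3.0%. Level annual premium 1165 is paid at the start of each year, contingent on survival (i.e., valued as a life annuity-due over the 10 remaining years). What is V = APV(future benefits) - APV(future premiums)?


v = 1/(1+i) = 0.970874
APV(future benefits) per unit = sum_{k=0}^{9} k_p_x * q * v^(k+1) = 0.282679
APV(future benefits) = 250884 * 0.282679 = 70919.6908
Life annuity-due factor ä_{x:10} = sum_{k=0}^{9} k_p_x * v^k = 7.46563
APV(future premiums) = 1165 * 7.46563 = 8697.4594
V = 70919.6908 - 8697.4594
= 62222.2314


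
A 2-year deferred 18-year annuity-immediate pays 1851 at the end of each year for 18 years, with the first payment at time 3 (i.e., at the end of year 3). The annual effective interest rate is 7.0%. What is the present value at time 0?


PV at time 2 of the 18-year annuity-immediate:
a_n = 1851 * (1-(1+0.07)^(-18))/0.07 = 18619.3699
Discount back 2 years to time 0:
PV = 18619.3699 * (1+0.07)^(-2)
= 18619.3699 * 0.873439
= 16262.8787


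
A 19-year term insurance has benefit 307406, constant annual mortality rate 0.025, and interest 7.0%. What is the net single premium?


NSP = benefit * sum_{k=0}^{n-1} k_p_x * q * v^(k+1)
With constant q=0.025, v=0.934579
Sum = 0.218179
NSP = 307406 * 0.218179
= 67069.4208


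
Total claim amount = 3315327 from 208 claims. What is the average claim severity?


severity = total / number
= 3315327 / 208
= 15939.0721


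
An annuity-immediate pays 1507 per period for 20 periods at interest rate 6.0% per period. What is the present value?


PV = PMT * (1 - (1+i)^(-n)) / i
= 1507 * (1 - (1+0.06)^(-20)) / 0.06
= 1507 * (1 - 0.311805) / 0.06
= 1507 * 11.469921
= 17285.1713


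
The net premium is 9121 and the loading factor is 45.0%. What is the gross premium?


Gross = net * (1 + loading)
= 9121 * (1 + 0.45)
= 9121 * 1.45
= 13225.45


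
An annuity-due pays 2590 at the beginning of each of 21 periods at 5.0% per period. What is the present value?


PV_due = PMT * (1-(1+i)^(-n))/i * (1+i)
PV_immediate = 33206.7855
PV_due = 33206.7855 * 1.05
= 34867.1248


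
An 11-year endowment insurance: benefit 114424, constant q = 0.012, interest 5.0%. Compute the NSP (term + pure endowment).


Term component = 10808.2065
Pure endowment = 11_p_x * v^11 * benefit = 0.875642 * 0.584679 * 114424 = 58581.5996
NSP = 69389.8061


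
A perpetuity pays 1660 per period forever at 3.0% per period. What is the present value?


PV = PMT / i
= 1660 / 0.03
= 55333.3333


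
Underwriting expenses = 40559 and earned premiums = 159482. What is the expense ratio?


Expense ratio = expenses / premiums
= 40559 / 159482
= 0.2543


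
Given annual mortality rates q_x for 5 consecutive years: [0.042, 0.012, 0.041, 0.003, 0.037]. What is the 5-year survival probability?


p_k = 1 - q_k for each year
Survival = product of (1 - q_k)
= 0.958 * 0.988 * 0.959 * 0.997 * 0.963
= 0.8715


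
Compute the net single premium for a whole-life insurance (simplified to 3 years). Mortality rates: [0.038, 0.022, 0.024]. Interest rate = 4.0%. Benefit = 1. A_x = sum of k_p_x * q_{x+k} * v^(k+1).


v = 0.961538
Year 0: k_p_x=1.0, q=0.038, term=0.036538
Year 1: k_p_x=0.962, q=0.022, term=0.019567
Year 2: k_p_x=0.940836, q=0.024, term=0.020074
A_x = 0.0762


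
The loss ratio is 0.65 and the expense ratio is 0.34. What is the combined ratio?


Combined ratio = loss ratio + expense ratio
= 0.65 + 0.34
= 0.99


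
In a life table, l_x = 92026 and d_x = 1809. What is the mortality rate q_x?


q_x = d_x / l_x
= 1809 / 92026
= 0.0197


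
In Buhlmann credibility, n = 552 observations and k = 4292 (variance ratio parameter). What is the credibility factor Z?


Z = n / (n + k)
= 552 / (552 + 4292)
= 552 / 4844
= 0.114


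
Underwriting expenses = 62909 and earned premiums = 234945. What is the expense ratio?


Expense ratio = expenses / premiums
= 62909 / 234945
= 0.2678


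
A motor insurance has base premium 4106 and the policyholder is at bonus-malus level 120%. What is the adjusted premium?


adjusted = base * BM_level / 100
= 4106 * 120 / 100
= 4106 * 1.2
= 4927.2


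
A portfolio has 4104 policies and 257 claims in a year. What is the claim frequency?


frequency = claims / policies
= 257 / 4104
= 0.0626


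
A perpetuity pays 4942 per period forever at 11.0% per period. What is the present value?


PV = PMT / i
= 4942 / 0.11
= 44927.2727


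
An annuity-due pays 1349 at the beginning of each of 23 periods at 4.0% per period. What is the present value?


PV_due = PMT * (1-(1+i)^(-n))/i * (1+i)
PV_immediate = 20041.8794
PV_due = 20041.8794 * 1.04
= 20843.5546


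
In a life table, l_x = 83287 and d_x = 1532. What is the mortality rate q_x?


q_x = d_x / l_x
= 1532 / 83287
= 0.0184


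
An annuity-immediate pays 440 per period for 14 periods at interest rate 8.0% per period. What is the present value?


PV = PMT * (1 - (1+i)^(-n)) / i
= 440 * (1 - (1+0.08)^(-14)) / 0.08
= 440 * (1 - 0.340461) / 0.08
= 440 * 8.244237
= 3627.4643


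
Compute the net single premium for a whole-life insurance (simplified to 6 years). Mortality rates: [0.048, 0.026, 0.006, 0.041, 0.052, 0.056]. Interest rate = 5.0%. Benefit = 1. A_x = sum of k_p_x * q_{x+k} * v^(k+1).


v = 0.952381
Year 0: k_p_x=1.0, q=0.048, term=0.045714
Year 1: k_p_x=0.952, q=0.026, term=0.022451
Year 2: k_p_x=0.927248, q=0.006, term=0.004806
Year 3: k_p_x=0.921685, q=0.041, term=0.031089
Year 4: k_p_x=0.883895, q=0.052, term=0.036013
Year 5: k_p_x=0.837933, q=0.056, term=0.035016
A_x = 0.1751


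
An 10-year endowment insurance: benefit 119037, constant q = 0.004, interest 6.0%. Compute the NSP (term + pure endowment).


Term component = 3448.6747
Pure endowment = 10_p_x * v^10 * benefit = 0.960712 * 0.558395 * 119037 = 63858.2047
NSP = 67306.8794


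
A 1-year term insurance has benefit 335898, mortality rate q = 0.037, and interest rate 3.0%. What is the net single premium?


NSP = benefit * q * v
v = 1/(1+i) = 0.970874
NSP = 335898 * 0.037 * 0.970874
= 12066.2388


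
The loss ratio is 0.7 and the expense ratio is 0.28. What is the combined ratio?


Combined ratio = loss ratio + expense ratio
= 0.7 + 0.28
= 0.98


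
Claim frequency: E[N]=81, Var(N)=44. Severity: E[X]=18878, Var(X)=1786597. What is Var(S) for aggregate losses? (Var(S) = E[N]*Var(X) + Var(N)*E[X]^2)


Var(S) = E[N]*Var(X) + Var(N)*E[X]^2
= 81*1786597 + 44*18878^2
= 144714357 + 15680670896
= 1.5825e+10


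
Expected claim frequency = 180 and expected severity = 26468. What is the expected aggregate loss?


E[S] = E[N] * E[X]
= 180 * 26468
= 4.7642e+06


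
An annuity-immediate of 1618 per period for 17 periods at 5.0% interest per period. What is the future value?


FV = PMT * ((1+i)^n - 1) / i
= 1618 * ((1.05)^17 - 1) / 0.05
= 1618 * (2.292018 - 1) / 0.05
= 41809.7128


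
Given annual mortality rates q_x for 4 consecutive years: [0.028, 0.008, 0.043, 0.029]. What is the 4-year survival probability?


p_k = 1 - q_k for each year
Survival = product of (1 - q_k)
= 0.972 * 0.992 * 0.957 * 0.971
= 0.896


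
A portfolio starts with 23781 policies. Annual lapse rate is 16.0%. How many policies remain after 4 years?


remaining = initial * (1 - lapse)^years
= 23781 * (1 - 0.16)^4
= 23781 * 0.497871
= 11839.8788


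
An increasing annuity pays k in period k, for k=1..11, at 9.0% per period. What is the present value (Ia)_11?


(Ia)_n = sum_{k=1}^{n} k * v^k, v = 1/(1+i)
v = 0.917431
Sum computed term by term:
(Ia)_11 = 35.0533


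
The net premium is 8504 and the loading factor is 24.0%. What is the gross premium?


Gross = net * (1 + loading)
= 8504 * (1 + 0.24)
= 8504 * 1.24
= 10544.96


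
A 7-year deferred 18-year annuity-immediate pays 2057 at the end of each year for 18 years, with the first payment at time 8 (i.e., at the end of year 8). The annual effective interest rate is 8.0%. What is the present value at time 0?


PV at time 7 of the 18-year annuity-immediate:
a_n = 2057 * (1-(1+0.08)^(-18))/0.08 = 19277.9718
Discount back 7 years to time 0:
PV = 19277.9718 * (1+0.08)^(-7)
= 19277.9718 * 0.58349
= 11248.5114


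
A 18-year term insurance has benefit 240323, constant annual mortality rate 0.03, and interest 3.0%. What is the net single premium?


NSP = benefit * sum_{k=0}^{n-1} k_p_x * q * v^(k+1)
With constant q=0.03, v=0.970874
Sum = 0.330257
NSP = 240323 * 0.330257
= 79368.4185


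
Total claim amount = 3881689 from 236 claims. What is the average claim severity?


severity = total / number
= 3881689 / 236
= 16447.8347


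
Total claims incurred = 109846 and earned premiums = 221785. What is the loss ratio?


Loss ratio = claims / premiums
= 109846 / 221785
= 0.4953


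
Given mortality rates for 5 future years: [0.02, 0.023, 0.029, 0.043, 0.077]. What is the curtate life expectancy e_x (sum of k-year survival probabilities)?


e_x = sum_{k=1}^{n} k_p_x
k_p_x values:
  1_p_x = 0.98
  2_p_x = 0.95746
  3_p_x = 0.929694
  4_p_x = 0.889717
  5_p_x = 0.821209
e_x = 4.5781


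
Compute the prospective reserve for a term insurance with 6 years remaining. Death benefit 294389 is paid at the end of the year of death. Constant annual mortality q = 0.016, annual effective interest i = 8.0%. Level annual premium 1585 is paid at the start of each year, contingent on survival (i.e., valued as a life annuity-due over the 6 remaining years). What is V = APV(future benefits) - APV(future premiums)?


v = 1/(1+i) = 0.925926
APV(future benefits) per unit = sum_{k=0}^{5} k_p_x * q * v^(k+1) = 0.071326
APV(future benefits) = 294389 * 0.071326 = 20997.6788
Life annuity-due factor ä_{x:6} = sum_{k=0}^{5} k_p_x * v^k = 4.814525
APV(future premiums) = 1585 * 4.814525 = 7631.0228
V = 20997.6788 - 7631.0228
= 13366.656


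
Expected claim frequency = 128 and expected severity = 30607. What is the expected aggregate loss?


E[S] = E[N] * E[X]
= 128 * 30607
= 3.9177e+06


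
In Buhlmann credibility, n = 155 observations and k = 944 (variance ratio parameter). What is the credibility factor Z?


Z = n / (n + k)
= 155 / (155 + 944)
= 155 / 1099
= 0.141


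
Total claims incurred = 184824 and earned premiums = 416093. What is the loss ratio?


Loss ratio = claims / premiums
= 184824 / 416093
= 0.4442


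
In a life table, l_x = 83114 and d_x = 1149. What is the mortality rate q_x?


q_x = d_x / l_x
= 1149 / 83114
= 0.0138


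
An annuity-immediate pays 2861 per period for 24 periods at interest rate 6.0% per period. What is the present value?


PV = PMT * (1 - (1+i)^(-n)) / i
= 2861 * (1 - (1+0.06)^(-24)) / 0.06
= 2861 * (1 - 0.246979) / 0.06
= 2861 * 12.550358
= 35906.5729


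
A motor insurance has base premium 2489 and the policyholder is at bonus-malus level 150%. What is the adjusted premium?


adjusted = base * BM_level / 100
= 2489 * 150 / 100
= 2489 * 1.5
= 3733.5


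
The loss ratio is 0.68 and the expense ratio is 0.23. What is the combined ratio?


Combined ratio = loss ratio + expense ratio
= 0.68 + 0.23
= 0.91


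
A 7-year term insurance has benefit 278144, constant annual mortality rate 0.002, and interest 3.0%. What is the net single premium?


NSP = benefit * sum_{k=0}^{n-1} k_p_x * q * v^(k+1)
With constant q=0.002, v=0.970874
Sum = 0.012389
NSP = 278144 * 0.012389
= 3445.9208


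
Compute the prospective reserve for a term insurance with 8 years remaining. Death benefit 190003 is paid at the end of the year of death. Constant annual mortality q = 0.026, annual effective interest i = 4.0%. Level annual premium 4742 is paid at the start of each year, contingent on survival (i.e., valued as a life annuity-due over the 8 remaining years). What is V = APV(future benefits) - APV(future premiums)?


v = 1/(1+i) = 0.961538
APV(future benefits) per unit = sum_{k=0}^{7} k_p_x * q * v^(k+1) = 0.16079
APV(future benefits) = 190003 * 0.16079 = 30550.576
Life annuity-due factor ä_{x:8} = sum_{k=0}^{7} k_p_x * v^k = 6.431599
APV(future premiums) = 4742 * 6.431599 = 30498.6409
V = 30550.576 - 30498.6409
= 51.9352


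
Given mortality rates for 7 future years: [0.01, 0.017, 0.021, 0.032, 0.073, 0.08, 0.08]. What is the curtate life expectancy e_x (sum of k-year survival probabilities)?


e_x = sum_{k=1}^{n} k_p_x
k_p_x values:
  1_p_x = 0.99
  2_p_x = 0.97317
  3_p_x = 0.952733
  4_p_x = 0.922246
  5_p_x = 0.854922
  6_p_x = 0.786528
  7_p_x = 0.723606
e_x = 6.2032


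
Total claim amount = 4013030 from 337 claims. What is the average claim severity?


severity = total / number
= 4013030 / 337
= 11908.1009


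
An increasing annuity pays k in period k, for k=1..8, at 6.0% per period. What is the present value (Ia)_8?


(Ia)_n = sum_{k=1}^{n} k * v^k, v = 1/(1+i)
v = 0.943396
Sum computed term by term:
(Ia)_8 = 26.0514


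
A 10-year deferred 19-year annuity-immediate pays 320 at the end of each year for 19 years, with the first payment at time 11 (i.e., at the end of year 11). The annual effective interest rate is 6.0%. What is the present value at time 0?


PV at time 10 of the 19-year annuity-immediate:
a_n = 320 * (1-(1+0.06)^(-19))/0.06 = 3570.5973
Discount back 10 years to time 0:
PV = 3570.5973 * (1+0.06)^(-10)
= 3570.5973 * 0.558395
= 1993.8029


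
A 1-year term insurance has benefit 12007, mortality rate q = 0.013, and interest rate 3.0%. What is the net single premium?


NSP = benefit * q * v
v = 1/(1+i) = 0.970874
NSP = 12007 * 0.013 * 0.970874
= 151.5447


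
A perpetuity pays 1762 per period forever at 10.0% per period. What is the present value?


PV = PMT / i
= 1762 / 0.1
= 17620.0


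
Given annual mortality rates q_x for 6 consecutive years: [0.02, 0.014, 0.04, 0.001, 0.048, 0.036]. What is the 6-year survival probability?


p_k = 1 - q_k for each year
Survival = product of (1 - q_k)
= 0.98 * 0.986 * 0.96 * 0.999 * 0.952 * 0.964
= 0.8505


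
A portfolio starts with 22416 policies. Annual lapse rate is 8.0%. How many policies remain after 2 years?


remaining = initial * (1 - lapse)^years
= 22416 * (1 - 0.08)^2
= 22416 * 0.8464
= 18972.9024


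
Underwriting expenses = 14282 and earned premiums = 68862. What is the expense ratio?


Expense ratio = expenses / premiums
= 14282 / 68862
= 0.2074


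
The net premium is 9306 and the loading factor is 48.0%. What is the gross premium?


Gross = net * (1 + loading)
= 9306 * (1 + 0.48)
= 9306 * 1.48
= 13772.88


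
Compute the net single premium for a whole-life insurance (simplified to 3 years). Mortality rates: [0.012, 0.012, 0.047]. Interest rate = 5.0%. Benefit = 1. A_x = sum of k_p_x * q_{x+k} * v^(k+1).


v = 0.952381
Year 0: k_p_x=1.0, q=0.012, term=0.011429
Year 1: k_p_x=0.988, q=0.012, term=0.010754
Year 2: k_p_x=0.976144, q=0.047, term=0.039632
A_x = 0.0618


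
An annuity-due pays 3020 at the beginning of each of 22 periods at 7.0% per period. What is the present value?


PV_due = PMT * (1-(1+i)^(-n))/i * (1+i)
PV_immediate = 33404.9463
PV_due = 33404.9463 * 1.07
= 35743.2925


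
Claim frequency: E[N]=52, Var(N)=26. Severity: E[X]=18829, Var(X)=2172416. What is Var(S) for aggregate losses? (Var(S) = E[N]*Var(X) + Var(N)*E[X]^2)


Var(S) = E[N]*Var(X) + Var(N)*E[X]^2
= 52*2172416 + 26*18829^2
= 112965632 + 9217812266
= 9.3308e+09


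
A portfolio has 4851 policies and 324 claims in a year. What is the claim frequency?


frequency = claims / policies
= 324 / 4851
= 0.0668


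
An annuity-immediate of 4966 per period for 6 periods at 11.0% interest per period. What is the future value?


FV = PMT * ((1+i)^n - 1) / i
= 4966 * ((1.11)^6 - 1) / 0.11
= 4966 * (1.870415 - 1) / 0.11
= 39295.2606


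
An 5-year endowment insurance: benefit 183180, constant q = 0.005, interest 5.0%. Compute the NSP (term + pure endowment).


Term component = 3927.8302
Pure endowment = 5_p_x * v^5 * benefit = 0.975249 * 0.783526 * 183180 = 139973.8677
NSP = 143901.6979


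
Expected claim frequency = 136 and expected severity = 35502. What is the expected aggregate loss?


E[S] = E[N] * E[X]
= 136 * 35502
= 4.8283e+06


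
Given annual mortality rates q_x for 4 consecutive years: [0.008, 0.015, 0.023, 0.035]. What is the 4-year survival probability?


p_k = 1 - q_k for each year
Survival = product of (1 - q_k)
= 0.992 * 0.985 * 0.977 * 0.965
= 0.9212


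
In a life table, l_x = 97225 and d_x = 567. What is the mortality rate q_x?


q_x = d_x / l_x
= 567 / 97225
= 0.0058


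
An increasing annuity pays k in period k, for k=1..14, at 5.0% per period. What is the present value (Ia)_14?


(Ia)_n = sum_{k=1}^{n} k * v^k, v = 1/(1+i)
v = 0.952381
Sum computed term by term:
(Ia)_14 = 66.4524


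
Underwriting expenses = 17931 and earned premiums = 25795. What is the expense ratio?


Expense ratio = expenses / premiums
= 17931 / 25795
= 0.6951


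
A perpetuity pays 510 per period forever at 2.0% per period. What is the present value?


PV = PMT / i
= 510 / 0.02
= 25500.0


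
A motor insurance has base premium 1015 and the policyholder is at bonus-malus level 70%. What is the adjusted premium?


adjusted = base * BM_level / 100
= 1015 * 70 / 100
= 1015 * 0.7
= 710.5


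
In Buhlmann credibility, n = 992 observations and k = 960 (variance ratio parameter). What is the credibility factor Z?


Z = n / (n + k)
= 992 / (992 + 960)
= 992 / 1952
= 0.5082


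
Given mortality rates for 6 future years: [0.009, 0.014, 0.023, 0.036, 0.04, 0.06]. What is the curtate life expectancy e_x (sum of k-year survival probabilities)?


e_x = sum_{k=1}^{n} k_p_x
k_p_x values:
  1_p_x = 0.991
  2_p_x = 0.977126
  3_p_x = 0.954652
  4_p_x = 0.920285
  5_p_x = 0.883473
  6_p_x = 0.830465
e_x = 5.557


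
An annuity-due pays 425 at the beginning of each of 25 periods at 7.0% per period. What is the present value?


PV_due = PMT * (1-(1+i)^(-n))/i * (1+i)
PV_immediate = 4952.7729
PV_due = 4952.7729 * 1.07
= 5299.467


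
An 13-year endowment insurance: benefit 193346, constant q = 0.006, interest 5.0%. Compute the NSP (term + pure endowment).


Term component = 10556.4191
Pure endowment = 13_p_x * v^13 * benefit = 0.924747 * 0.530321 * 193346 = 94819.4214
NSP = 105375.8405


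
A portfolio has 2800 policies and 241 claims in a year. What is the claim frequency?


frequency = claims / policies
= 241 / 2800
= 0.0861


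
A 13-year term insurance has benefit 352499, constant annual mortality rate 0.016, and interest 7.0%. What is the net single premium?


NSP = benefit * sum_{k=0}^{n-1} k_p_x * q * v^(k+1)
With constant q=0.016, v=0.934579
Sum = 0.123447
NSP = 352499 * 0.123447
= 43515.0581


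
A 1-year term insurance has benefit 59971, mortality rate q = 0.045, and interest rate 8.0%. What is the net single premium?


NSP = benefit * q * v
v = 1/(1+i) = 0.925926
NSP = 59971 * 0.045 * 0.925926
= 2498.7917


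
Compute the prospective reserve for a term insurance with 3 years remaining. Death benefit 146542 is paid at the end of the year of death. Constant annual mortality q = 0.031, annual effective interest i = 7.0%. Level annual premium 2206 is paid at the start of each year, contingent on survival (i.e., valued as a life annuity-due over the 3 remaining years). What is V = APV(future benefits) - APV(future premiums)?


v = 1/(1+i) = 0.934579
APV(future benefits) per unit = sum_{k=0}^{2} k_p_x * q * v^(k+1) = 0.07897
APV(future benefits) = 146542 * 0.07897 = 11572.3949
Life annuity-due factor ä_{x:3} = sum_{k=0}^{2} k_p_x * v^k = 2.725732
APV(future premiums) = 2206 * 2.725732 = 6012.9656
V = 11572.3949 - 6012.9656
= 5559.4292


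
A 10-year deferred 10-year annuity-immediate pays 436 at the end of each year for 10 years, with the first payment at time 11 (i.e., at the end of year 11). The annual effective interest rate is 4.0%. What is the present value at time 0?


PV at time 10 of the 10-year annuity-immediate:
a_n = 436 * (1-(1+0.04)^(-10))/0.04 = 3536.3506
Discount back 10 years to time 0:
PV = 3536.3506 * (1+0.04)^(-10)
= 3536.3506 * 0.675564
= 2389.0317


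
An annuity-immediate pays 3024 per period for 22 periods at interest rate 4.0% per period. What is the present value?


PV = PMT * (1 - (1+i)^(-n)) / i
= 3024 * (1 - (1+0.04)^(-22)) / 0.04
= 3024 * (1 - 0.421955) / 0.04
= 3024 * 14.451115
= 43700.1728


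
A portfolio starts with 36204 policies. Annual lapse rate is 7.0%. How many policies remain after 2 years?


remaining = initial * (1 - lapse)^years
= 36204 * (1 - 0.07)^2
= 36204 * 0.8649
= 31312.8396


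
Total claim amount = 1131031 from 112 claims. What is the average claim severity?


severity = total / number
= 1131031 / 112
= 10098.4911


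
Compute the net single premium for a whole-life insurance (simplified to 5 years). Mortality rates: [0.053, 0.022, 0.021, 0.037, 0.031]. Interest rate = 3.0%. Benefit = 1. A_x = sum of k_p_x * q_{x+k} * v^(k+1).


v = 0.970874
Year 0: k_p_x=1.0, q=0.053, term=0.051456
Year 1: k_p_x=0.947, q=0.022, term=0.019638
Year 2: k_p_x=0.926166, q=0.021, term=0.017799
Year 3: k_p_x=0.906717, q=0.037, term=0.029807
Year 4: k_p_x=0.873168, q=0.031, term=0.023349
A_x = 0.1421


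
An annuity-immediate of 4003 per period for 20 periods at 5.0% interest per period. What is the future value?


FV = PMT * ((1+i)^n - 1) / i
= 4003 * ((1.05)^20 - 1) / 0.05
= 4003 * (2.653298 - 1) / 0.05
= 132363.0143


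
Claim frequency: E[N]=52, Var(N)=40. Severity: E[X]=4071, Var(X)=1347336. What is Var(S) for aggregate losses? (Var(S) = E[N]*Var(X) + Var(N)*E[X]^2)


Var(S) = E[N]*Var(X) + Var(N)*E[X]^2
= 52*1347336 + 40*4071^2
= 70061472 + 662921640
= 7.3298e+08


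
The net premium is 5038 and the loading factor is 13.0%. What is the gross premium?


Gross = net * (1 + loading)
= 5038 * (1 + 0.13)
= 5038 * 1.13
= 5692.94


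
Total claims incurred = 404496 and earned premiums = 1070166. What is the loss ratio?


Loss ratio = claims / premiums
= 404496 / 1070166
= 0.378


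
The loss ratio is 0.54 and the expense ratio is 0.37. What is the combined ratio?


Combined ratio = loss ratio + expense ratio
= 0.54 + 0.37
= 0.91


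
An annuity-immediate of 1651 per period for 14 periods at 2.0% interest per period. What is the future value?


FV = PMT * ((1+i)^n - 1) / i
= 1651 * ((1.02)^14 - 1) / 0.02
= 1651 * (1.319479 - 1) / 0.02
= 26372.9719


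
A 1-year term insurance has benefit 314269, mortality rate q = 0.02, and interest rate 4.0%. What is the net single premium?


NSP = benefit * q * v
v = 1/(1+i) = 0.961538
NSP = 314269 * 0.02 * 0.961538
= 6043.6346


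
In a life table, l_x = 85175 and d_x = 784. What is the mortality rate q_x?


q_x = d_x / l_x
= 784 / 85175
= 0.0092
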